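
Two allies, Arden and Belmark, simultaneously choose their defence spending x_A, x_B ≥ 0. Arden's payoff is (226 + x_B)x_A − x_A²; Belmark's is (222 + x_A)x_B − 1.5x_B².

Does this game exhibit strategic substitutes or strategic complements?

strategic complements

Expanding Arden's payoff: 226x_A + x_Bx_A − x_A².
∂π/∂x_A = 226 + x_B − 2x_A = 0, so x_A = 113 + 0.5x_B.
The best-response slope dx_A/dx_B = 0.5 > 0: the reaction function is upward-sloping, so the choices are strategic complements.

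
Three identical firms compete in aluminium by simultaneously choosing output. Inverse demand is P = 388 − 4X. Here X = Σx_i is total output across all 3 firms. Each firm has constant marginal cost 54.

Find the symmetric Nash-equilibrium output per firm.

20.875

A representative firm's profit is π_i = x_i(388 − 4X) − 54x_i, with X = x_i + Σ_{j≠i} x_j.
First-order condition: 334 − 8x_i − 4Σ_{j≠i} x_j = 0.
In a symmetric equilibrium every firm chooses the same x, so Σ_{j≠i} x_j = 2x. The condition becomes 334 − 16x = 0, giving x = 334/16 = 20.875.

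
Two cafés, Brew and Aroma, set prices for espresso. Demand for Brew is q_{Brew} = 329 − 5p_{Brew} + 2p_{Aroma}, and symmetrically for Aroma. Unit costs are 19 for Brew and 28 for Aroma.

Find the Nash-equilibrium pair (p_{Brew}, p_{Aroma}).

Brew's profit: π = (p_{Brew} − 19)(329 − 5p_{Brew} + 2p_{Aroma}).
∂π/∂p_{Brew} = 424 − 10p_{Brew} + 2p_{Aroma} = 0 ⇒ p_{Brew} = 42.4 + 0.2p_{Aroma}.
Similarly p_{Aroma} = 46.9 + 0.2p_{Brew}.
Substituting the second reaction function into the first: p_{Brew} = 42.4 + 0.2(46.9 + 0.2p_{Brew}), which gives 0.96p_{Brew} = 51.78 ⇒ p_{Brew} = 53.9375.
Then p_{Aroma} = 46.9 + 0.2·53.9375 = 57.6875.

53.9375, 57.6875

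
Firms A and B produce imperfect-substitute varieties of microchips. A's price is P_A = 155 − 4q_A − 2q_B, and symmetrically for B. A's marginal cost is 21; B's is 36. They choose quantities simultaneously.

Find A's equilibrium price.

Firm A's profit: π = q_A(155 − 4q_A − 2q_B) − 21q_A.
∂π/∂q_A = 134 − 8q_A − 2q_B = 0 ⇒ q_A = 16.75 − 0.25q_B.
Similarly q_B = 14.875 − 0.25q_A.
Substituting the second reaction function into the first: q_A = 16.75 − 0.25(14.875 − 0.25q_A), which gives 0.9375q_A = 417/32 ⇒ q_A = 13.9.
Then q_B = 14.875 − 0.25·13.9 = 11.4.
P_A = 155 − 4·13.9 − 2·11.4 = 76.6.

76.6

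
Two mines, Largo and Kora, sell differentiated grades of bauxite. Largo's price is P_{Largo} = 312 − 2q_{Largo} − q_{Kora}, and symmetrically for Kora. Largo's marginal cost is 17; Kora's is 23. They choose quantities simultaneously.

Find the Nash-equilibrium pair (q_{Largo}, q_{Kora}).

Mine Largo's profit: π = q_{Largo}(312 − 2q_{Largo} − q_{Kora}) − 17q_{Largo}.
∂π/∂q_{Largo} = 295 − 4q_{Largo} − q_{Kora} = 0 ⇒ q_{Largo} = 73.75 − 0.25q_{Kora}.
Similarly q_{Kora} = 72.25 − 0.25q_{Largo}.
Solving the two reaction functions simultaneously: (1 − (−0.25)(−0.25))q_{Largo} = 73.75 − 0.25·72.25, so 0.9375q_{Largo} = 55.6875 and q_{Largo} = 59.4.
Then q_{Kora} = 72.25 − 0.25·59.4 = 57.4.

59.4, 57.4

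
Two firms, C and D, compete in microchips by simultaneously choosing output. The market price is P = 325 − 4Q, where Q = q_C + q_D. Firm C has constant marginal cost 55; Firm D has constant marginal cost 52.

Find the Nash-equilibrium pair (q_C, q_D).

Firm C's profit: π = q_C(325 − 4(q_C + q_D)) − 55q_C.
∂π/∂q_C = 270 − 8q_C − 4q_D = 0, so q_C = 33.75 − 0.5q_D.
By the same steps for D: q_D = 34.125 − 0.5q_C.
Plugging q_D into C's best response: q_C = 33.75 − 0.5(34.125 − 0.5q_C) ⇒ 0.75q_C = 16.6875, so q_C = 22.25.
Then q_D = 34.125 − 0.5·22.25 = 23.

22.25, 23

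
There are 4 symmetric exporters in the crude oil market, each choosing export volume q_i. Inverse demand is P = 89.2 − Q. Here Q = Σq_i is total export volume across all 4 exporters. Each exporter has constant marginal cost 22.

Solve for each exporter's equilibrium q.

A representative exporter's profit is π_i = q_i(89.2 − Q) − 22q_i, with Q = q_i + Σ_{j≠i} q_j.
First-order condition: 67.2 − 2q_i − Σ_{j≠i} q_j = 0.
Imposing symmetry (q_j = q for all j) turns Σ_{j≠i} q_j into 3q, so 67.2 = 5q and q = 13.44.

13.44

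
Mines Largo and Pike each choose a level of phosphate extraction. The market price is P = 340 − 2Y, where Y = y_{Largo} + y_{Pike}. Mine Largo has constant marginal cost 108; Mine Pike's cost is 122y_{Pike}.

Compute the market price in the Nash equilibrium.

Mine Largo's profit: π = y_{Largo}(340 − 2(y_{Largo} + y_{Pike})) − 108y_{Largo}.
∂π/∂y_{Largo} = 232 − 4y_{Largo} − 2y_{Pike} = 0, so y_{Largo} = 58 − 0.5y_{Pike}.
By the same steps for Pike: y_{Pike} = 54.5 − 0.5y_{Largo}.
Solving the two reaction functions simultaneously: (1 − (−0.5)(−0.5))y_{Largo} = 58 − 0.5·54.5, so 0.75y_{Largo} = 30.75 and y_{Largo} = 41.
Then y_{Pike} = 54.5 − 0.5·41 = 34.
Equilibrium price: P = 340 − 2·75 = 190.

190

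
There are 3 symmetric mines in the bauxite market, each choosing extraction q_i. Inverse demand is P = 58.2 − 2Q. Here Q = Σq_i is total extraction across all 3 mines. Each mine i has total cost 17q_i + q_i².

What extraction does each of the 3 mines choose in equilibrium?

A representative mine's profit is π_i = q_i(58.2 − 2Q) − 17q_i − q_i², with Q = q_i + Σ_{j≠i} q_j.
First-order condition: 41.2 − 6q_i − 2Σ_{j≠i} q_j = 0.
With identical mines, set every q_j = q: then 41.2 − 6q − 4q = 0, i.e. q = 41.2/10 = 4.12.

4.12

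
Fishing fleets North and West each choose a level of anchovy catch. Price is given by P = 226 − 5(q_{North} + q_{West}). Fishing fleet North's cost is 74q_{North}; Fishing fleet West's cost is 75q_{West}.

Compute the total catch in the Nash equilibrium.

Fishing fleet North's profit: π = q_{North}(226 − 5(q_{North} + q_{West})) − 74q_{North}.
∂π/∂q_{North} = 152 − 10q_{North} − 5q_{West} = 0, so q_{North} = 15.2 − 0.5q_{West}.
By the same steps for West: q_{West} = 15.1 − 0.5q_{North}.
Plugging q_{West} into North's best response: q_{North} = 15.2 − 0.5(15.1 − 0.5q_{North}) ⇒ 0.75q_{North} = 7.65, so q_{North} = 10.2.
Then q_{West} = 15.1 − 0.5·10.2 = 10.
Total catch: 10.2 + 10 = 20.2.

20.2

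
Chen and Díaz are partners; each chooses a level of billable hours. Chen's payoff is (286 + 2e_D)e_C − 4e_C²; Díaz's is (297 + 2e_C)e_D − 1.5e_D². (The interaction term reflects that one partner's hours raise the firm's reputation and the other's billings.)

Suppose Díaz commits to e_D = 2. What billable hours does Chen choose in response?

36.25

Expanding Chen's payoff: 286e_C + 2e_De_C − 4e_C².
∂π/∂e_C = 286 + 2e_D − 8e_C = 0, so e_C = 35.75 + 0.25e_D.
At e_D = 2: e_C = 35.75 + 0.25·2 = 36.25.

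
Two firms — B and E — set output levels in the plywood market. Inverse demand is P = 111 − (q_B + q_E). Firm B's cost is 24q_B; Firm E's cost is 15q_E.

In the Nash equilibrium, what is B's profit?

676

Firm B's profit: π = q_B(111 − (q_B + q_E)) − 24q_B.
∂π/∂q_B = 87 − 2q_B − q_E = 0, so q_B = 43.5 − 0.5q_E.
By the same steps for E: q_E = 48 − 0.5q_B.
Solving the two reaction functions simultaneously: (1 − (−0.5)(−0.5))q_B = 43.5 − 0.5·48, so 0.75q_B = 19.5 and q_B = 26.
Then q_E = 48 − 0.5·26 = 35.
Price P = 111 − 61 = 50.
B's profit: (50 − 24)·26 = 676.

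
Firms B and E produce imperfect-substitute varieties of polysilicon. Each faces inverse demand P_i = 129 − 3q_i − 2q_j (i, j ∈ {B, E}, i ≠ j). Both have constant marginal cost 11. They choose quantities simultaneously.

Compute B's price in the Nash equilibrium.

Firm B's profit: π = q_B(129 − 3q_B − 2q_E) − 11q_B.
∂π/∂q_B = 118 − 6q_B − 2q_E = 0 ⇒ q_B = 59/3 − (1/3)q_E.
Setting q_B = q_E in the reaction function: q_B = 59/3 − (1/3)q_B, so q_B = (59/3) / (4/3) = 14.75.
P_B = 129 − 3·14.75 − 2·14.75 = 55.25.

55.25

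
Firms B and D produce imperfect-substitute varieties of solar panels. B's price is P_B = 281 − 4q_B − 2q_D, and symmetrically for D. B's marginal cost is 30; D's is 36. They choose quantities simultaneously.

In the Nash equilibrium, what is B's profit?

Firm B's profit: π = q_B(281 − 4q_B − 2q_D) − 30q_B.
∂π/∂q_B = 251 − 8q_B − 2q_D = 0 ⇒ q_B = 31.375 − 0.25q_D.
Similarly q_D = 30.625 − 0.25q_B.
Substituting the second reaction function into the first: q_B = 31.375 − 0.25(30.625 − 0.25q_B), which gives 0.9375q_B = 759/32 ⇒ q_B = 25.3.
Then q_D = 30.625 − 0.25·25.3 = 24.3.
P_B = 281 − 4·25.3 − 2·24.3 = 131.2.
Profit = (131.2 − 30)·25.3 = 2560.36.

2560.36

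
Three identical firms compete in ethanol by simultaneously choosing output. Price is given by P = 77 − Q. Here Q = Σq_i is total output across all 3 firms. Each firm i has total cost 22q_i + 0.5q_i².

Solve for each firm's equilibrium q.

11

A representative firm's profit is π_i = q_i(77 − Q) − 22q_i − 0.5q_i², with Q = q_i + Σ_{j≠i} q_j.
First-order condition: 55 − 3q_i − Σ_{j≠i} q_j = 0.
Imposing symmetry (q_j = q for all j) turns Σ_{j≠i} q_j into 2q, so 55 = 5q and q = 11.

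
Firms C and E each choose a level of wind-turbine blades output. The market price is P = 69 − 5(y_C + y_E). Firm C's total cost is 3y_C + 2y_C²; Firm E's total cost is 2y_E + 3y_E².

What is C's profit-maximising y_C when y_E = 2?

4

Firm C's profit: π = y_C(69 − 5(y_C + y_E)) − 3y_C − 2y_C².
∂π/∂y_C = 66 − 14y_C − 5y_E = 0, so y_C = 33/7 − (5/14)y_E.
At y_E = 2: y_C = 33/7 − (5/14)·2 = 4.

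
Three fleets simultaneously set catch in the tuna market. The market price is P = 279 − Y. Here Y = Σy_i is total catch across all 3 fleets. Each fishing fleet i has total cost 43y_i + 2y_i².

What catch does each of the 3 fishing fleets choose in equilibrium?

A representative fishing fleet's profit is π_i = y_i(279 − Y) − 43y_i − 2y_i², with Y = y_i + Σ_{j≠i} y_j.
First-order condition: 236 − 6y_i − Σ_{j≠i} y_j = 0.
Imposing symmetry (y_j = y for all j) turns Σ_{j≠i} y_j into 2y, so 236 = 8y and y = 29.5.

29.5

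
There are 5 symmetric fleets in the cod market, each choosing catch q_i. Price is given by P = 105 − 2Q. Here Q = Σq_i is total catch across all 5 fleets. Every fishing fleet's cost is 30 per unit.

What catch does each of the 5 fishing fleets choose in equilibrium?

A representative fishing fleet's profit is π_i = q_i(105 − 2Q) − 30q_i, with Q = q_i + Σ_{j≠i} q_j.
First-order condition: 75 − 4q_i − 2Σ_{j≠i} q_j = 0.
Imposing symmetry (q_j = q for all j) turns Σ_{j≠i} q_j into 4q, so 75 = 12q and q = 6.25.

6.25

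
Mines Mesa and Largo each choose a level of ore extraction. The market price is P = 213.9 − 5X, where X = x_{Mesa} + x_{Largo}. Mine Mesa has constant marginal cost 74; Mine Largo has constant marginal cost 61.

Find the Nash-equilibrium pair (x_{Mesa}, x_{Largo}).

Mine Mesa's profit: π = x_{Mesa}(213.9 − 5(x_{Mesa} + x_{Largo})) − 74x_{Mesa}.
∂π/∂x_{Mesa} = 139.9 − 10x_{Mesa} − 5x_{Largo} = 0, so x_{Mesa} = 13.99 − 0.5x_{Largo}.
By the same steps for Largo: x_{Largo} = 15.29 − 0.5x_{Mesa}.
Plugging x_{Largo} into Mesa's best response: x_{Mesa} = 13.99 − 0.5(15.29 − 0.5x_{Mesa}) ⇒ 0.75x_{Mesa} = 6.345, so x_{Mesa} = 8.46.
Then x_{Largo} = 15.29 − 0.5·8.46 = 11.06.

8.46, 11.06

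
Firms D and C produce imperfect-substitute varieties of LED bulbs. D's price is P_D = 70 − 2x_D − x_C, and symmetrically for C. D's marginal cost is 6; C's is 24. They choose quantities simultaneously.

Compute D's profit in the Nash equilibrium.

Firm D's profit: π = x_D(70 − 2x_D − x_C) − 6x_D.
∂π/∂x_D = 64 − 4x_D − x_C = 0 ⇒ x_D = 16 − 0.25x_C.
Similarly x_C = 11.5 − 0.25x_D.
Substituting the second reaction function into the first: x_D = 16 − 0.25(11.5 − 0.25x_D), which gives 0.9375x_D = 13.125 ⇒ x_D = 14.
Then x_C = 11.5 − 0.25·14 = 8.
P_D = 70 − 2·14 − 8 = 34.
Profit = (34 − 6)·14 = 392.

392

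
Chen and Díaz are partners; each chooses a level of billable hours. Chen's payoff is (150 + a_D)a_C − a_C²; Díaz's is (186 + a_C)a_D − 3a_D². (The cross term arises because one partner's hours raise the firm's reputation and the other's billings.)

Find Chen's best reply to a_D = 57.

103.5

Expanding Chen's payoff: 150a_C + a_Da_C − a_C².
∂π/∂a_C = 150 + a_D − 2a_C = 0, so a_C = 75 + 0.5a_D.
At a_D = 57: a_C = 75 + 0.5·57 = 103.5.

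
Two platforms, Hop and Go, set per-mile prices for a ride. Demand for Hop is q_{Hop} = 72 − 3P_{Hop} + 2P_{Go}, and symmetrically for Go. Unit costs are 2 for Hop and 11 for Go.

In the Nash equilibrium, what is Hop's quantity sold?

Hop's profit: π = (P_{Hop} − 2)(72 − 3P_{Hop} + 2P_{Go}).
∂π/∂P_{Hop} = 78 − 6P_{Hop} + 2P_{Go} = 0 ⇒ P_{Hop} = 13 + (1/3)P_{Go}.
Similarly P_{Go} = 17.5 + (1/3)P_{Hop}.
Substituting the second reaction function into the first: P_{Hop} = 13 + (1/3)(17.5 + (1/3)P_{Hop}), which gives (8/9)P_{Hop} = 113/6 ⇒ P_{Hop} = 21.1875.
Then P_{Go} = 17.5 + (1/3)·21.1875 = 24.5625.
q_{Hop} = 72 − 3·21.1875 + 2·24.5625 = 57.5625.

57.5625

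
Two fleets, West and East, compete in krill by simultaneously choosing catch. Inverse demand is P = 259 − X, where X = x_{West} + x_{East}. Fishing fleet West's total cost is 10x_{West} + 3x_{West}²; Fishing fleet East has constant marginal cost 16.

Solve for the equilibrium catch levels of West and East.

17, 113

Fishing fleet West's profit: π = x_{West}(259 − (x_{West} + x_{East})) − 10x_{West} − 3x_{West}².
∂π/∂x_{West} = 249 − 8x_{West} − x_{East} = 0, so x_{West} = 31.125 − 0.125x_{East}.
For East: ∂π/∂x_{East} = 243 − 2x_{East} − x_{West} = 0 ⇒ x_{East} = 121.5 − 0.5x_{West}.
Solving the two reaction functions simultaneously: (1 − (−0.125)(−0.5))x_{West} = 31.125 − 0.125·121.5, so 0.9375x_{West} = 15.9375 and x_{West} = 17.
Then x_{East} = 121.5 − 0.5·17 = 113.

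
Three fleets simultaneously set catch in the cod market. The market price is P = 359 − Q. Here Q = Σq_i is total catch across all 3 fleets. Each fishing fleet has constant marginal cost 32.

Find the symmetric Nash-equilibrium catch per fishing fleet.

81.75

A representative fishing fleet's profit is π_i = q_i(359 − Q) − 32q_i, with Q = q_i + Σ_{j≠i} q_j.
First-order condition: 327 − 2q_i − Σ_{j≠i} q_j = 0.
In a symmetric equilibrium every fishing fleet chooses the same q, so Σ_{j≠i} q_j = 2q. The condition becomes 327 − 4q = 0, giving q = 327/4 = 81.75.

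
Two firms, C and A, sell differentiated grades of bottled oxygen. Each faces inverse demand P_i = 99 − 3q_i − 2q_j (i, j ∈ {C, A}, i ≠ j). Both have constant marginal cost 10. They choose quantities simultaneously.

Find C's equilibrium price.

Firm C's profit: π = q_C(99 − 3q_C − 2q_A) − 10q_C.
∂π/∂q_C = 89 − 6q_C − 2q_A = 0 ⇒ q_C = 89/6 − (1/3)q_A.
The game is symmetric, so in equilibrium q_A = q_C: the reaction function gives (4/3)q_C = 89/6, hence q_C = 11.125.
P_C = 99 − 3·11.125 − 2·11.125 = 43.375.

43.375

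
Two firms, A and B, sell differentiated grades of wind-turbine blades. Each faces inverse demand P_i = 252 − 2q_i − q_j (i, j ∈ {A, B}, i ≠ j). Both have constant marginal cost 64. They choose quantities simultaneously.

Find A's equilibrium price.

Firm A's profit: π = q_A(252 − 2q_A − q_B) − 64q_A.
∂π/∂q_A = 188 − 4q_A − q_B = 0 ⇒ q_A = 47 − 0.25q_B.
The game is symmetric, so in equilibrium q_B = q_A: the reaction function gives 1.25q_A = 47, hence q_A = 37.6.
P_A = 252 − 2·37.6 − 37.6 = 139.2.

139.2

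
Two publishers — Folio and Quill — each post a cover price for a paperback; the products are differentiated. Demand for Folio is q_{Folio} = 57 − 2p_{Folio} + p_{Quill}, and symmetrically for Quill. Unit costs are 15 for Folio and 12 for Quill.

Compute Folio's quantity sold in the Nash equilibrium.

27.2

Folio's profit: π = (p_{Folio} − 15)(57 − 2p_{Folio} + p_{Quill}).
∂π/∂p_{Folio} = 87 − 4p_{Folio} + p_{Quill} = 0 ⇒ p_{Folio} = 21.75 + 0.25p_{Quill}.
Similarly p_{Quill} = 20.25 + 0.25p_{Folio}.
Substituting the second reaction function into the first: p_{Folio} = 21.75 + 0.25(20.25 + 0.25p_{Folio}), which gives 0.9375p_{Folio} = 26.8125 ⇒ p_{Folio} = 28.6.
Then p_{Quill} = 20.25 + 0.25·28.6 = 27.4.
q_{Folio} = 57 − 2·28.6 + 27.4 = 27.2.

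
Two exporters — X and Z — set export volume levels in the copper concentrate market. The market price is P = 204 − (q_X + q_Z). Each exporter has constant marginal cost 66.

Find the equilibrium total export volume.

Exporter X's profit: π = q_X(204 − (q_X + q_Z)) − 66q_X.
∂π/∂q_X = 138 − 2q_X − q_Z = 0, so q_X = 69 − 0.5q_Z.
By symmetry q_Z = q_X; substituting into the reaction function, 1.5q_X = 69 and q_X = 46.
Total export volume: 46 + 46 = 92.

92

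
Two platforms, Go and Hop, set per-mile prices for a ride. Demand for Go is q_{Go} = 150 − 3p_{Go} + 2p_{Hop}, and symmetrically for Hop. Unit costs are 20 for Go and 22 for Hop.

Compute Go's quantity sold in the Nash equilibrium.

98.625

Go's profit: π = (p_{Go} − 20)(150 − 3p_{Go} + 2p_{Hop}).
∂π/∂p_{Go} = 210 − 6p_{Go} + 2p_{Hop} = 0 ⇒ p_{Go} = 35 + (1/3)p_{Hop}.
Similarly p_{Hop} = 36 + (1/3)p_{Go}.
Substituting the second reaction function into the first: p_{Go} = 35 + (1/3)(36 + (1/3)p_{Go}), which gives (8/9)p_{Go} = 47 ⇒ p_{Go} = 52.875.
Then p_{Hop} = 36 + (1/3)·52.875 = 53.625.
q_{Go} = 150 − 3·52.875 + 2·53.625 = 98.625.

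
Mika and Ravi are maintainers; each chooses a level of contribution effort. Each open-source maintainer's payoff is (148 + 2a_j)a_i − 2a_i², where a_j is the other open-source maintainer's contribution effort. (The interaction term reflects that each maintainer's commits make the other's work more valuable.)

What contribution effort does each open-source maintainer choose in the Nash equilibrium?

Mika's payoff is (148 + 2a_R)a_M − 2a_M².
∂π/∂a_M = 148 + 2a_R − 4a_M = 0, so a_M = 37 + 0.5a_R.
Setting a_M = a_R in the reaction function: a_M = 37 + 0.5a_M, so a_M = 37 / 0.5 = 74.

74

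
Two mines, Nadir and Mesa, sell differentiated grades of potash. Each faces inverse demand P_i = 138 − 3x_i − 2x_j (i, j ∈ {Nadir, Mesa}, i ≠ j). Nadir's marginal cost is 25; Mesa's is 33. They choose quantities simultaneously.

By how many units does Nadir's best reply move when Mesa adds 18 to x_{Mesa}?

Mine Nadir's profit: π = x_{Nadir}(138 − 3x_{Nadir} − 2x_{Mesa}) − 25x_{Nadir}.
∂π/∂x_{Nadir} = 113 − 6x_{Nadir} − 2x_{Mesa} = 0 ⇒ x_{Nadir} = 113/6 − (1/3)x_{Mesa}.
The reaction-function slope is −1/3, so an 18-unit rise in x_{Mesa} moves x_{Nadir} by −1/3 × 18 = −6. Nadir's best response falls — the actions are strategic substitutes.

-6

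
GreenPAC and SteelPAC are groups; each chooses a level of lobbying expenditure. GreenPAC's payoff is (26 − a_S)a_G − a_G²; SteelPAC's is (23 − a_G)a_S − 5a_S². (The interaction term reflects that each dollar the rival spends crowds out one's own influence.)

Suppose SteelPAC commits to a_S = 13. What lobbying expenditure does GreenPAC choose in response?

Expanding GreenPAC's payoff: 26a_G − a_Sa_G − a_G².
∂π/∂a_G = 26 − a_S − 2a_G = 0, so a_G = 13 − 0.5a_S.
At a_S = 13: a_G = 13 − 0.5·13 = 6.5.

6.5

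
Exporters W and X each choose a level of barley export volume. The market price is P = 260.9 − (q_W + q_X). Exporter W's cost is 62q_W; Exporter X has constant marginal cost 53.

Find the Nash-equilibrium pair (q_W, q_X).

Exporter W's profit: π = q_W(260.9 − (q_W + q_X)) − 62q_W.
∂π/∂q_W = 198.9 − 2q_W − q_X = 0, so q_W = 99.45 − 0.5q_X.
By the same steps for X: q_X = 103.95 − 0.5q_W.
Substituting the second reaction function into the first: q_W = 99.45 − 0.5(103.95 − 0.5q_W), which gives 0.75q_W = 47.475 ⇒ q_W = 63.3.
Then q_X = 103.95 − 0.5·63.3 = 72.3.

63.3, 72.3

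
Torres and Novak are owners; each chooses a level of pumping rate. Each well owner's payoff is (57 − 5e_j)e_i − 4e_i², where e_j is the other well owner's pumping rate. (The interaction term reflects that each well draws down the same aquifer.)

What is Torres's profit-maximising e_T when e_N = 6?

Torres's payoff is (57 − 5e_N)e_T − 4e_T².
∂π/∂e_T = 57 − 5e_N − 8e_T = 0, so e_T = 7.125 − 0.625e_N.
At e_N = 6: e_T = 7.125 − 0.625·6 = 3.375.

3.375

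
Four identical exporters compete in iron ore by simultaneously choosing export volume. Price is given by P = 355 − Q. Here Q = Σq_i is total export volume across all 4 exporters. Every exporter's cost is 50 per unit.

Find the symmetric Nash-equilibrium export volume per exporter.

61

A representative exporter's profit is π_i = q_i(355 − Q) − 50q_i, with Q = q_i + Σ_{j≠i} q_j.
First-order condition: 305 − 2q_i − Σ_{j≠i} q_j = 0.
With identical exporters, set every q_j = q: then 305 − 2q − 3q = 0, i.e. q = 305/5 = 61.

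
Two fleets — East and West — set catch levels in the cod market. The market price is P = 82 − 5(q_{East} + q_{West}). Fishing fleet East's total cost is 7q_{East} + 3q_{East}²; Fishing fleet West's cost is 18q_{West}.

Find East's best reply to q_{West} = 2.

Fishing fleet East's profit: π = q_{East}(82 − 5(q_{East} + q_{West})) − 7q_{East} − 3q_{East}².
∂π/∂q_{East} = 75 − 16q_{East} − 5q_{West} = 0, so q_{East} = 4.6875 − 0.3125q_{West}.
At q_{West} = 2: q_{East} = 4.6875 − 0.3125·2 = 4.0625.

4.0625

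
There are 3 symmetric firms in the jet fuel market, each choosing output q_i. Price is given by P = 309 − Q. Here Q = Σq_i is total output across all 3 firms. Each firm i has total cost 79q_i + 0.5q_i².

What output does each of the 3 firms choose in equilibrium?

A representative firm's profit is π_i = q_i(309 − Q) − 79q_i − 0.5q_i², with Q = q_i + Σ_{j≠i} q_j.
First-order condition: 230 − 3q_i − Σ_{j≠i} q_j = 0.
Imposing symmetry (q_j = q for all j) turns Σ_{j≠i} q_j into 2q, so 230 = 5q and q = 46.

46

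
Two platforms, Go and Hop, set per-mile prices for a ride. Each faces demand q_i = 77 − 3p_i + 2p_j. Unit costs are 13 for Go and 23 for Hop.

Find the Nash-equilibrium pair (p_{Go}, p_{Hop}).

Go's profit: π = (p_{Go} − 13)(77 − 3p_{Go} + 2p_{Hop}).
∂π/∂p_{Go} = 116 − 6p_{Go} + 2p_{Hop} = 0 ⇒ p_{Go} = 58/3 + (1/3)p_{Hop}.
Similarly p_{Hop} = 73/3 + (1/3)p_{Go}.
Solving the two reaction functions simultaneously: (1 − (1/3)(1/3))p_{Go} = 58/3 + (1/3)·(73/3), so (8/9)p_{Go} = 247/9 and p_{Go} = 30.875.
Then p_{Hop} = 73/3 + (1/3)·30.875 = 34.625.

30.875, 34.625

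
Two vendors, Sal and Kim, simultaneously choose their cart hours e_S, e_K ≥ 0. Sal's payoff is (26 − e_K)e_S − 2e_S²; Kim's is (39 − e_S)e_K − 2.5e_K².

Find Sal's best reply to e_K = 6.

5

Expanding Sal's payoff: 26e_S − e_Ke_S − 2e_S².
∂π/∂e_S = 26 − e_K − 4e_S = 0, so e_S = 6.5 − 0.25e_K.
At e_K = 6: e_S = 6.5 − 0.25·6 = 5.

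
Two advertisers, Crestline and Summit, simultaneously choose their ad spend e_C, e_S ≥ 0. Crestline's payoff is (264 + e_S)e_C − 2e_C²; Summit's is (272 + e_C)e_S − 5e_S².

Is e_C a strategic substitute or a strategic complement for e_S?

strategic complements

Expanding Crestline's payoff: 264e_C + e_Se_C − 2e_C².
∂π/∂e_C = 264 + e_S − 4e_C = 0, so e_C = 66 + 0.25e_S.
The best-response slope de_C/de_S = 0.25 > 0: the reaction function is upward-sloping, so the choices are strategic complements.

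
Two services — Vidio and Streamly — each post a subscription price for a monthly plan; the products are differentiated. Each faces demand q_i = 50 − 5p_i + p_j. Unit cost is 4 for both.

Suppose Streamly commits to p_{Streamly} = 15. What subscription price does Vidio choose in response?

Vidio's profit: π = (p_{Vidio} − 4)(50 − 5p_{Vidio} + p_{Streamly}).
∂π/∂p_{Vidio} = 70 − 10p_{Vidio} + p_{Streamly} = 0 ⇒ p_{Vidio} = 7 + 0.1p_{Streamly}.
At p_{Streamly} = 15: p_{Vidio} = 7 + 0.1·15 = 8.5.

8.5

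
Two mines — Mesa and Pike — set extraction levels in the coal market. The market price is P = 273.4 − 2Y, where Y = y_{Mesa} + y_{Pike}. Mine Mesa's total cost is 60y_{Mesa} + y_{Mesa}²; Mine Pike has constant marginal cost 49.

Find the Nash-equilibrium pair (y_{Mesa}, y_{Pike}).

20.24, 45.98

Mine Mesa's profit: π = y_{Mesa}(273.4 − 2(y_{Mesa} + y_{Pike})) − 60y_{Mesa} − y_{Mesa}².
∂π/∂y_{Mesa} = 213.4 − 6y_{Mesa} − 2y_{Pike} = 0, so y_{Mesa} = 1067/30 − (1/3)y_{Pike}.
For Pike: ∂π/∂y_{Pike} = 224.4 − 4y_{Pike} − 2y_{Mesa} = 0 ⇒ y_{Pike} = 56.1 − 0.5y_{Mesa}.
Plugging y_{Pike} into Mesa's best response: y_{Mesa} = 1067/30 − (1/3)(56.1 − 0.5y_{Mesa}) ⇒ (5/6)y_{Mesa} = 253/15, so y_{Mesa} = 20.24.
Then y_{Pike} = 56.1 − 0.5·20.24 = 45.98.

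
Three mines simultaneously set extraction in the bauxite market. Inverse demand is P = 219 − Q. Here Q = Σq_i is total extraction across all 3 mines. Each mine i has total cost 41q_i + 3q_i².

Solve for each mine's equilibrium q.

17.8

A representative mine's profit is π_i = q_i(219 − Q) − 41q_i − 3q_i², with Q = q_i + Σ_{j≠i} q_j.
First-order condition: 178 − 8q_i − Σ_{j≠i} q_j = 0.
Imposing symmetry (q_j = q for all j) turns Σ_{j≠i} q_j into 2q, so 178 = 10q and q = 17.8.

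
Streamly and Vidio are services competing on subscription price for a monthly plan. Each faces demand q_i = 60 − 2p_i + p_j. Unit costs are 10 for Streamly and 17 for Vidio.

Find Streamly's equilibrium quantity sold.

35.2

Streamly's profit: π = (p_{Streamly} − 10)(60 − 2p_{Streamly} + p_{Vidio}).
∂π/∂p_{Streamly} = 80 − 4p_{Streamly} + p_{Vidio} = 0 ⇒ p_{Streamly} = 20 + 0.25p_{Vidio}.
Similarly p_{Vidio} = 23.5 + 0.25p_{Streamly}.
Plugging p_{Vidio} into Streamly's best response: p_{Streamly} = 20 + 0.25(23.5 + 0.25p_{Streamly}) ⇒ 0.9375p_{Streamly} = 25.875, so p_{Streamly} = 27.6.
Then p_{Vidio} = 23.5 + 0.25·27.6 = 30.4.
q_{Streamly} = 60 − 2·27.6 + 30.4 = 35.2.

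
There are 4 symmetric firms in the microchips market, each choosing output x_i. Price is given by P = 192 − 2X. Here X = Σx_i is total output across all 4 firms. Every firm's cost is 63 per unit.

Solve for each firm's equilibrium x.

12.9

A representative firm's profit is π_i = x_i(192 − 2X) − 63x_i, with X = x_i + Σ_{j≠i} x_j.
First-order condition: 129 − 4x_i − 2Σ_{j≠i} x_j = 0.
With identical firms, set every x_j = x: then 129 − 4x − 6x = 0, i.e. x = 129/10 = 12.9.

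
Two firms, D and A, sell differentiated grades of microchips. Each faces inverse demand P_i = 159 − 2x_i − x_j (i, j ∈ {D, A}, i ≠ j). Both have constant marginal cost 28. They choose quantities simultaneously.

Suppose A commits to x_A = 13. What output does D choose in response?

29.5

Firm D's profit: π = x_D(159 − 2x_D − x_A) − 28x_D.
∂π/∂x_D = 131 − 4x_D − x_A = 0 ⇒ x_D = 32.75 − 0.25x_A.
At x_A = 13: x_D = 32.75 − 0.25·13 = 29.5.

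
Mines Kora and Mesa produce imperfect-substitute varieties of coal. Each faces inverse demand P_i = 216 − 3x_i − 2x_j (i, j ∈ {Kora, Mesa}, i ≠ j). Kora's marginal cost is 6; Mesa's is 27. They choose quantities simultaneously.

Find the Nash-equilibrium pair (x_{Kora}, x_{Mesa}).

Mine Kora's profit: π = x_{Kora}(216 − 3x_{Kora} − 2x_{Mesa}) − 6x_{Kora}.
∂π/∂x_{Kora} = 210 − 6x_{Kora} − 2x_{Mesa} = 0 ⇒ x_{Kora} = 35 − (1/3)x_{Mesa}.
Similarly x_{Mesa} = 31.5 − (1/3)x_{Kora}.
Plugging x_{Mesa} into Kora's best response: x_{Kora} = 35 − (1/3)(31.5 − (1/3)x_{Kora}) ⇒ (8/9)x_{Kora} = 24.5, so x_{Kora} = 27.5625.
Then x_{Mesa} = 31.5 − (1/3)·27.5625 = 22.3125.

27.5625, 22.3125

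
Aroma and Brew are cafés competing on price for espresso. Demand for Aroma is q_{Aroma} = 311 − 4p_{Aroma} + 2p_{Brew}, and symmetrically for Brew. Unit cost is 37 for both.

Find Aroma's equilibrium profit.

6241

Aroma's profit: π = (p_{Aroma} − 37)(311 − 4p_{Aroma} + 2p_{Brew}).
∂π/∂p_{Aroma} = 459 − 8p_{Aroma} + 2p_{Brew} = 0 ⇒ p_{Aroma} = 57.375 + 0.25p_{Brew}.
By symmetry p_{Brew} = p_{Aroma}; substituting into the reaction function, 0.75p_{Aroma} = 57.375 and p_{Aroma} = 76.5.
q_{Aroma} = 311 − 4·76.5 + 2·76.5 = 158.
Profit = (76.5 − 37)·158 = 6241.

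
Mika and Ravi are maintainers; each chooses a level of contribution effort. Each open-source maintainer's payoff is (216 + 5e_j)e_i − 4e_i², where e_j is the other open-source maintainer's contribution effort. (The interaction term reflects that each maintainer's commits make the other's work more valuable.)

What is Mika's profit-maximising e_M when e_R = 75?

Mika's payoff is (216 + 5e_R)e_M − 4e_M².
∂π/∂e_M = 216 + 5e_R − 8e_M = 0, so e_M = 27 + 0.625e_R.
At e_R = 75: e_M = 27 + 0.625·75 = 73.875.

73.875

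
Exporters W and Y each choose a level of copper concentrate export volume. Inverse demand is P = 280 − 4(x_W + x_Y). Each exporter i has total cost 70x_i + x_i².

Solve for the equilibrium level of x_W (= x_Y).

Exporter W's profit: π = x_W(280 − 4(x_W + x_Y)) − 70x_W − x_W².
∂π/∂x_W = 210 − 10x_W − 4x_Y = 0, so x_W = 21 − 0.4x_Y.
The game is symmetric, so in equilibrium x_Y = x_W: the reaction function gives 1.4x_W = 21, hence x_W = 15.

15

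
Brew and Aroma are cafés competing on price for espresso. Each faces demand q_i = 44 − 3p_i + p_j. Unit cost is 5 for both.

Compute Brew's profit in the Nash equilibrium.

Brew's profit: π = (p_{Brew} − 5)(44 − 3p_{Brew} + p_{Aroma}).
∂π/∂p_{Brew} = 59 − 6p_{Brew} + p_{Aroma} = 0 ⇒ p_{Brew} = 59/6 + (1/6)p_{Aroma}.
Setting p_{Brew} = p_{Aroma} in the reaction function: p_{Brew} = 59/6 + (1/6)p_{Brew}, so p_{Brew} = (59/6) / (5/6) = 11.8.
q_{Brew} = 44 − 3·11.8 + 11.8 = 20.4.
Profit = (11.8 − 5)·20.4 = 138.72.

138.72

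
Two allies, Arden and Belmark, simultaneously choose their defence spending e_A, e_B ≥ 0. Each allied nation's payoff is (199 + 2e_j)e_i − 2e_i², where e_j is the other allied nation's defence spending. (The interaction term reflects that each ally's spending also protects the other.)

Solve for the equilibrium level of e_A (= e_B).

99.5

Arden's payoff is (199 + 2e_B)e_A − 2e_A².
∂π/∂e_A = 199 + 2e_B − 4e_A = 0, so e_A = 49.75 + 0.5e_B.
Setting e_A = e_B in the reaction function: e_A = 49.75 + 0.5e_A, so e_A = 49.75 / 0.5 = 99.5.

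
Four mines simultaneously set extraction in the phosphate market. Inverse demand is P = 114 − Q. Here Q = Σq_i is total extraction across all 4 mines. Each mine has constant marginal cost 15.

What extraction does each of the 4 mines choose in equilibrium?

A representative mine's profit is π_i = q_i(114 − Q) − 15q_i, with Q = q_i + Σ_{j≠i} q_j.
First-order condition: 99 − 2q_i − Σ_{j≠i} q_j = 0.
In a symmetric equilibrium every mine chooses the same q, so Σ_{j≠i} q_j = 3q. The condition becomes 99 − 5q = 0, giving q = 99/5 = 19.8.

19.8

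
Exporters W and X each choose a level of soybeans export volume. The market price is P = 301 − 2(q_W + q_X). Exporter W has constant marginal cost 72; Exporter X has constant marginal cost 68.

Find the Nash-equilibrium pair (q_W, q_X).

Exporter W's profit: π = q_W(301 − 2(q_W + q_X)) − 72q_W.
∂π/∂q_W = 229 − 4q_W − 2q_X = 0, so q_W = 57.25 − 0.5q_X.
By the same steps for X: q_X = 58.25 − 0.5q_W.
Substituting the second reaction function into the first: q_W = 57.25 − 0.5(58.25 − 0.5q_W), which gives 0.75q_W = 28.125 ⇒ q_W = 37.5.
Then q_X = 58.25 − 0.5·37.5 = 39.5.

37.5, 39.5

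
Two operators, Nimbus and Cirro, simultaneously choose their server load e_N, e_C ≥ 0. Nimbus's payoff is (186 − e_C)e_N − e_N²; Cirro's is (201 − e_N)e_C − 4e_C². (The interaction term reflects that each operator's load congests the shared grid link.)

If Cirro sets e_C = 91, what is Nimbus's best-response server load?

47.5

Expanding Nimbus's payoff: 186e_N − e_Ce_N − e_N².
∂π/∂e_N = 186 − e_C − 2e_N = 0, so e_N = 93 − 0.5e_C.
At e_C = 91: e_N = 93 − 0.5·91 = 47.5.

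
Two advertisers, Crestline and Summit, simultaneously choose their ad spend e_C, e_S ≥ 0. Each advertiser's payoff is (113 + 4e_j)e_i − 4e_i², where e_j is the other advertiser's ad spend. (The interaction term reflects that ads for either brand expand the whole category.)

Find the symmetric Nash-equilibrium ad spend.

28.25

Crestline's payoff is (113 + 4e_S)e_C − 4e_C².
∂π/∂e_C = 113 + 4e_S − 8e_C = 0, so e_C = 14.125 + 0.5e_S.
The game is symmetric, so in equilibrium e_S = e_C: the reaction function gives 0.5e_C = 14.125, hence e_C = 28.25.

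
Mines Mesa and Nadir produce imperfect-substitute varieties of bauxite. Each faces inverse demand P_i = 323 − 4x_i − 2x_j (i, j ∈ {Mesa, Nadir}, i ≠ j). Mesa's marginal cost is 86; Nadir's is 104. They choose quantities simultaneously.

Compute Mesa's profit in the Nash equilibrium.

2361.96

Mine Mesa's profit: π = x_{Mesa}(323 − 4x_{Mesa} − 2x_{Nadir}) − 86x_{Mesa}.
∂π/∂x_{Mesa} = 237 − 8x_{Mesa} − 2x_{Nadir} = 0 ⇒ x_{Mesa} = 29.625 − 0.25x_{Nadir}.
Similarly x_{Nadir} = 27.375 − 0.25x_{Mesa}.
Substituting the second reaction function into the first: x_{Mesa} = 29.625 − 0.25(27.375 − 0.25x_{Mesa}), which gives 0.9375x_{Mesa} = 729/32 ⇒ x_{Mesa} = 24.3.
Then x_{Nadir} = 27.375 − 0.25·24.3 = 21.3.
P_{Mesa} = 323 − 4·24.3 − 2·21.3 = 183.2.
Profit = (183.2 − 86)·24.3 = 2361.96.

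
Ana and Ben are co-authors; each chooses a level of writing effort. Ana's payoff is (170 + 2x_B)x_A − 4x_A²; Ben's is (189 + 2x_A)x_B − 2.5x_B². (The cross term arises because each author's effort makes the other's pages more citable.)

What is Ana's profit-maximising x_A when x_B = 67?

38

Expanding Ana's payoff: 170x_A + 2x_Bx_A − 4x_A².
∂π/∂x_A = 170 + 2x_B − 8x_A = 0, so x_A = 21.25 + 0.25x_B.
At x_B = 67: x_A = 21.25 + 0.25·67 = 38.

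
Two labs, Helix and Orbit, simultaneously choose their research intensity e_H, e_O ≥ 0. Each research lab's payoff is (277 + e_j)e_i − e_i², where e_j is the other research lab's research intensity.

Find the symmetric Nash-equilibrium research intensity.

277

Helix's payoff is (277 + e_O)e_H − e_H².
∂π/∂e_H = 277 + e_O − 2e_H = 0, so e_H = 138.5 + 0.5e_O.
Setting e_H = e_O in the reaction function: e_H = 138.5 + 0.5e_H, so e_H = 138.5 / 0.5 = 277.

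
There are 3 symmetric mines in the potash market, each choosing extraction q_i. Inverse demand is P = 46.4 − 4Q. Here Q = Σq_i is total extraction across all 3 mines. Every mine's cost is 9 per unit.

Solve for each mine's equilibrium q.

A representative mine's profit is π_i = q_i(46.4 − 4Q) − 9q_i, with Q = q_i + Σ_{j≠i} q_j.
First-order condition: 37.4 − 8q_i − 4Σ_{j≠i} q_j = 0.
Imposing symmetry (q_j = q for all j) turns Σ_{j≠i} q_j into 2q, so 37.4 = 16q and q = 2.3375.

2.3375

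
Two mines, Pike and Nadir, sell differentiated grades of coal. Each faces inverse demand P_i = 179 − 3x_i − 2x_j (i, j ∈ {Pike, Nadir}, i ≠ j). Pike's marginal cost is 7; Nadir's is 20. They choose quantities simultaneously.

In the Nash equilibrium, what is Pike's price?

73.9375

Mine Pike's profit: π = x_{Pike}(179 − 3x_{Pike} − 2x_{Nadir}) − 7x_{Pike}.
∂π/∂x_{Pike} = 172 − 6x_{Pike} − 2x_{Nadir} = 0 ⇒ x_{Pike} = 86/3 − (1/3)x_{Nadir}.
Similarly x_{Nadir} = 26.5 − (1/3)x_{Pike}.
Plugging x_{Nadir} into Pike's best response: x_{Pike} = 86/3 − (1/3)(26.5 − (1/3)x_{Pike}) ⇒ (8/9)x_{Pike} = 119/6, so x_{Pike} = 22.3125.
Then x_{Nadir} = 26.5 − (1/3)·22.3125 = 19.0625.
P_{Pike} = 179 − 3·22.3125 − 2·19.0625 = 73.9375.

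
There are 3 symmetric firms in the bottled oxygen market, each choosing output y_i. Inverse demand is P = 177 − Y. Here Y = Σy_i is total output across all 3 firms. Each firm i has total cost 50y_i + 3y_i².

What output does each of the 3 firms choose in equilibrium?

12.7

A representative firm's profit is π_i = y_i(177 − Y) − 50y_i − 3y_i², with Y = y_i + Σ_{j≠i} y_j.
First-order condition: 127 − 8y_i − Σ_{j≠i} y_j = 0.
Imposing symmetry (y_j = y for all j) turns Σ_{j≠i} y_j into 2y, so 127 = 10y and y = 12.7.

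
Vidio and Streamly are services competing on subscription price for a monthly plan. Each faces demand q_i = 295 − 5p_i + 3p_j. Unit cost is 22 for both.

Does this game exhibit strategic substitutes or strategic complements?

strategic complements

Vidio's profit: π = (p_{Vidio} − 22)(295 − 5p_{Vidio} + 3p_{Streamly}).
∂π/∂p_{Vidio} = 405 − 10p_{Vidio} + 3p_{Streamly} = 0 ⇒ p_{Vidio} = 40.5 + 0.3p_{Streamly}.
The best-response slope dp_{Vidio}/dp_{Streamly} = 0.3 > 0: the reaction function is upward-sloping, so the choices are strategic complements.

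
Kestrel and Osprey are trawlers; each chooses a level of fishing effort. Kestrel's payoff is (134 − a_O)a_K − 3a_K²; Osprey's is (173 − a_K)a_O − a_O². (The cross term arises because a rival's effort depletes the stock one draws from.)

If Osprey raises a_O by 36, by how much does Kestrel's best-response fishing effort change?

-6

Expanding Kestrel's payoff: 134a_K − a_Oa_K − 3a_K².
∂π/∂a_K = 134 − a_O − 6a_K = 0, so a_K = 67/3 − (1/6)a_O.
The reaction-function slope is −1/6, so a 36-unit rise in a_O moves a_K by −1/6 × 36 = −6. Kestrel's best response falls — the actions are strategic substitutes.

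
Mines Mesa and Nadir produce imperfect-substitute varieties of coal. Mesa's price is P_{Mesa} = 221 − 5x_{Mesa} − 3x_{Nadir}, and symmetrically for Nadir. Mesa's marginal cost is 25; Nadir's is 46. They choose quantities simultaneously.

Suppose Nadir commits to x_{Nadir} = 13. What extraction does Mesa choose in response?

Mine Mesa's profit: π = x_{Mesa}(221 − 5x_{Mesa} − 3x_{Nadir}) − 25x_{Mesa}.
∂π/∂x_{Mesa} = 196 − 10x_{Mesa} − 3x_{Nadir} = 0 ⇒ x_{Mesa} = 19.6 − 0.3x_{Nadir}.
At x_{Nadir} = 13: x_{Mesa} = 19.6 − 0.3·13 = 15.7.

15.7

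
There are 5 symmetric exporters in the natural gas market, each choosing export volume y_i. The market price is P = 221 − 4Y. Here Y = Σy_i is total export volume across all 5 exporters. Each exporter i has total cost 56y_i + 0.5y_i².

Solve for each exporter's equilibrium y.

6.6

A representative exporter's profit is π_i = y_i(221 − 4Y) − 56y_i − 0.5y_i², with Y = y_i + Σ_{j≠i} y_j.
First-order condition: 165 − 9y_i − 4Σ_{j≠i} y_j = 0.
With identical exporters, set every y_j = y: then 165 − 9y − 16y = 0, i.e. y = 165/25 = 6.6.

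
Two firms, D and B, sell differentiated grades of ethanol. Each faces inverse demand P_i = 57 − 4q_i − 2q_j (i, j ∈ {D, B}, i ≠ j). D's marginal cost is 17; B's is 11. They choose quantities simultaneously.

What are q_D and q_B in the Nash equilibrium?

3.8, 4.8

Firm D's profit: π = q_D(57 − 4q_D − 2q_B) − 17q_D.
∂π/∂q_D = 40 − 8q_D − 2q_B = 0 ⇒ q_D = 5 − 0.25q_B.
Similarly q_B = 5.75 − 0.25q_D.
Solving the two reaction functions simultaneously: (1 − (−0.25)(−0.25))q_D = 5 − 0.25·5.75, so 0.9375q_D = 3.5625 and q_D = 3.8.
Then q_B = 5.75 − 0.25·3.8 = 4.8.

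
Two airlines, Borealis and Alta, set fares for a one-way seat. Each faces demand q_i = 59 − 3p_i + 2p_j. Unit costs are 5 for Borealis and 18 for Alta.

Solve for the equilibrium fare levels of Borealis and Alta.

20.9375, 25.8125

Borealis's profit: π = (p_{Borealis} − 5)(59 − 3p_{Borealis} + 2p_{Alta}).
∂π/∂p_{Borealis} = 74 − 6p_{Borealis} + 2p_{Alta} = 0 ⇒ p_{Borealis} = 37/3 + (1/3)p_{Alta}.
Similarly p_{Alta} = 113/6 + (1/3)p_{Borealis}.
Plugging p_{Alta} into Borealis's best response: p_{Borealis} = 37/3 + (1/3)(113/6 + (1/3)p_{Borealis}) ⇒ (8/9)p_{Borealis} = 335/18, so p_{Borealis} = 20.9375.
Then p_{Alta} = 113/6 + (1/3)·20.9375 = 25.8125.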